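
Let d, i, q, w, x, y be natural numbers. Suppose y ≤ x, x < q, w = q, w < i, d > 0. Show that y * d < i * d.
Because y ≤ x and x < q, y < q. w = q and w < i, so q < i. Because y < q, y < i. From d > 0, y * d < i * d.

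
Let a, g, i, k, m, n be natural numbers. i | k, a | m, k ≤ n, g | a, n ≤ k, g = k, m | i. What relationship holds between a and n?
a = n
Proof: Since n ≤ k and k ≤ n, n = k. From g = k and g | a, k | a. Since a | m and m | i, a | i. Since i | k, a | k. From k | a, k = a. Since n = k, n = a. Then a = n.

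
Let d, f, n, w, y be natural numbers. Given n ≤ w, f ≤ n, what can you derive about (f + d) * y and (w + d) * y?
(f + d) * y ≤ (w + d) * y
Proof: f ≤ n and n ≤ w, hence f ≤ w. Then f + d ≤ w + d. By multiplying by a non-negative, (f + d) * y ≤ (w + d) * y.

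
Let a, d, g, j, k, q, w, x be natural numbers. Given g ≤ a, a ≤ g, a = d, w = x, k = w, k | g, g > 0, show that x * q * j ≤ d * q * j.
g ≤ a and a ≤ g, hence g = a. Since a = d, g = d. k = w and k | g, so w | g. Because g > 0, w ≤ g. w = x, so x ≤ g. g = d, so x ≤ d. Then x * q ≤ d * q. Then x * q * j ≤ d * q * j.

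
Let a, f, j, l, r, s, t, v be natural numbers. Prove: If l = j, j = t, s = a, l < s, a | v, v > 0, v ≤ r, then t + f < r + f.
Because l = j and j = t, l = t. s = a and l < s, therefore l < a. Since l = t, t < a. a | v and v > 0, hence a ≤ v. v ≤ r, so a ≤ r. t < a, so t < r. Then t + f < r + f.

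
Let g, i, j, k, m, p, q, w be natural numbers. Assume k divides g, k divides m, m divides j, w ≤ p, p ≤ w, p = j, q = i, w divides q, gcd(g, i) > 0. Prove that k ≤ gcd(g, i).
From k divides m and m divides j, k divides j. From w ≤ p and p ≤ w, w = p. Since p = j, w = j. From q = i and w divides q, w divides i. Because w = j, j divides i. From k divides j, k divides i. Since k divides g, k divides gcd(g, i). Since gcd(g, i) > 0, k ≤ gcd(g, i).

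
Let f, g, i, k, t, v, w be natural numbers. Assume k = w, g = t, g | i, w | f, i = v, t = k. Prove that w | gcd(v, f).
From g = t and t = k, g = k. k = w, so g = w. Since g | i, w | i. i = v, so w | v. w | f, so w | gcd(v, f).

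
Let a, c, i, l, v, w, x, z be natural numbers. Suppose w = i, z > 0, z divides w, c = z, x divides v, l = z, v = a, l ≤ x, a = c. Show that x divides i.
l = z and l ≤ x, therefore z ≤ x. Since a = c and c = z, a = z. v = a, so v = z. Since x divides v, x divides z. z > 0, so x ≤ z. From z ≤ x, z = x. Because w = i and z divides w, z divides i. Since z = x, x divides i.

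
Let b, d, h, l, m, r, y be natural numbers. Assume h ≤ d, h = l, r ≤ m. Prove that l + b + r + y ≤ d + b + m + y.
Because h = l and h ≤ d, l ≤ d. Then l + b ≤ d + b. r ≤ m, hence r + y ≤ m + y. l + b ≤ d + b, so l + b + r + y ≤ d + b + m + y.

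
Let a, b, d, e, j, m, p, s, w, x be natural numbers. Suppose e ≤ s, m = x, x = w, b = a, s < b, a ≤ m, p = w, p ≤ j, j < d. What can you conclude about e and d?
e < d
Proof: m = x and x = w, therefore m = w. From b = a and s < b, s < a. a ≤ m, so s < m. From m = w, s < w. Since e ≤ s, e < w. p = w and p ≤ j, hence w ≤ j. e < w, so e < j. Since j < d, e < d.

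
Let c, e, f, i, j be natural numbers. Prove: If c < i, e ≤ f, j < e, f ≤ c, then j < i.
e ≤ f and f ≤ c, thus e ≤ c. c < i, so e < i. Since j < e, j < i.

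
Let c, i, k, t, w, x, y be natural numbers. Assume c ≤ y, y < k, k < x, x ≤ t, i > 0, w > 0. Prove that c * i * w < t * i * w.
Because y < k and k < x, y < x. c ≤ y, so c < x. Since x ≤ t, c < t. Since i > 0, c * i < t * i. w > 0, so c * i * w < t * i * w.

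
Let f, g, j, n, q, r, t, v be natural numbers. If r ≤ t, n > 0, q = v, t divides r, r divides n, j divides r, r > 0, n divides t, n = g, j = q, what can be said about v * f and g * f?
v * f ≤ g * f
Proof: j = q and q = v, therefore j = v. t divides r and r > 0, therefore t ≤ r. Since r ≤ t, t = r. n divides t, so n divides r. Because r divides n, r = n. From j divides r, j divides n. Since n > 0, j ≤ n. j = v, so v ≤ n. n = g, so v ≤ g. By multiplying by a non-negative, v * f ≤ g * f.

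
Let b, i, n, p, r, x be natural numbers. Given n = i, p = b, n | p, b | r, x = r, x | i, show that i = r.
Because p = b and n | p, n | b. Since n = i, i | b. Since b | r, i | r. x = r and x | i, thus r | i. Since i | r, i = r.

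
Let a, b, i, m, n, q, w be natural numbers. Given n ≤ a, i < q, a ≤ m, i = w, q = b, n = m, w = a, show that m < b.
i = w and w = a, therefore i = a. n = m and n ≤ a, so m ≤ a. Since a ≤ m, a = m. Since i = a, i = m. From q = b and i < q, i < b. Since i = m, m < b.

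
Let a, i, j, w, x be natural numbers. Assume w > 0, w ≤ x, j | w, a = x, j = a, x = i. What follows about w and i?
w = i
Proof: j = a and j | w, so a | w. w > 0, so a ≤ w. Since a = x, x ≤ w. Since w ≤ x, w = x. Since x = i, w = i.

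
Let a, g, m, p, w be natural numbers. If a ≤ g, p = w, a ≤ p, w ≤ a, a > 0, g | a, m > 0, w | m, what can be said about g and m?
g ≤ m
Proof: p = w and a ≤ p, thus a ≤ w. Because w ≤ a, w = a. g | a and a > 0, so g ≤ a. Since a ≤ g, a = g. w = a, so w = g. w | m and m > 0, therefore w ≤ m. w = g, so g ≤ m.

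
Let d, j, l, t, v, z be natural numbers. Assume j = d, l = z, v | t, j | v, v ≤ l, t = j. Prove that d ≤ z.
t = j and v | t, so v | j. Since j | v, v = j. j = d, so v = d. Because l = z and v ≤ l, v ≤ z. v = d, so d ≤ z.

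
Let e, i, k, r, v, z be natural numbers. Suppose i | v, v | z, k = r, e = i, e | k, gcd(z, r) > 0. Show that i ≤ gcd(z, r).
i | v and v | z, therefore i | z. e = i and e | k, so i | k. Since k = r, i | r. i | z, so i | gcd(z, r). Because gcd(z, r) > 0, i ≤ gcd(z, r).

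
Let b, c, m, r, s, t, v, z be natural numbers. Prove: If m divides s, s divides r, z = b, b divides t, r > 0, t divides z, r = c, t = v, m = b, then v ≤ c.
Since z = b and t divides z, t divides b. b divides t, so b = t. Because t = v, b = v. m divides s and s divides r, hence m divides r. Since r > 0, m ≤ r. Since m = b, b ≤ r. r = c, so b ≤ c. Since b = v, v ≤ c.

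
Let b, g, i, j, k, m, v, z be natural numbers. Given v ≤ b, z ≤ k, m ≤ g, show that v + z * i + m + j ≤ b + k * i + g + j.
z ≤ k, hence z * i ≤ k * i. Since m ≤ g, z * i + m ≤ k * i + g. Then z * i + m + j ≤ k * i + g + j. Since v ≤ b, v + z * i + m + j ≤ b + k * i + g + j.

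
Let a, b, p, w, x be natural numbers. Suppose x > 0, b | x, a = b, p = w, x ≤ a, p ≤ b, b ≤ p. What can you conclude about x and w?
x = w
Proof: a = b and x ≤ a, thus x ≤ b. b | x and x > 0, hence b ≤ x. Since x ≤ b, x = b. Since b ≤ p and p ≤ b, b = p. Since x = b, x = p. p = w, so x = w.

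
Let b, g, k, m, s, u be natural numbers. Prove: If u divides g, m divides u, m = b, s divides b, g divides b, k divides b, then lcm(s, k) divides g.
Since m divides u and u divides g, m divides g. From m = b, b divides g. g divides b, so b = g. s divides b and k divides b, thus lcm(s, k) divides b. b = g, so lcm(s, k) divides g.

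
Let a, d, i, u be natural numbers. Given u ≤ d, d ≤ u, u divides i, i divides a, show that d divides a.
u ≤ d and d ≤ u, so u = d. u divides i and i divides a, thus u divides a. u = d, so d divides a.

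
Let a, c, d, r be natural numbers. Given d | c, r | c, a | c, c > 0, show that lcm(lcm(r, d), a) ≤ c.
From r | c and d | c, lcm(r, d) | c. Since a | c, lcm(lcm(r, d), a) | c. Since c > 0, lcm(lcm(r, d), a) ≤ c.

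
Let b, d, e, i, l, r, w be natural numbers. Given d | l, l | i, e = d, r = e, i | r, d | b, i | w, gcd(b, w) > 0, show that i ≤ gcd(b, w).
Because d | l and l | i, d | i. r = e and i | r, therefore i | e. Since e = d, i | d. Since d | i, d = i. Since d | b, i | b. i | w, so i | gcd(b, w). Since gcd(b, w) > 0, i ≤ gcd(b, w).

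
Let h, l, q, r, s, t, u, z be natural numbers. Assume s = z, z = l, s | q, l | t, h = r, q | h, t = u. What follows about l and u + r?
l | u + r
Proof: Since t = u and l | t, l | u. s | q and q | h, therefore s | h. h = r, so s | r. Since s = z, z | r. Since z = l, l | r. l | u, so l | u + r.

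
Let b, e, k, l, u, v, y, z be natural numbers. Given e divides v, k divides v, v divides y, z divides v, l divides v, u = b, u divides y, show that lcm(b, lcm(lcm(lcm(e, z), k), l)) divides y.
u = b and u divides y, hence b divides y. e divides v and z divides v, therefore lcm(e, z) divides v. k divides v, so lcm(lcm(e, z), k) divides v. Since l divides v, lcm(lcm(lcm(e, z), k), l) divides v. Since v divides y, lcm(lcm(lcm(e, z), k), l) divides y. Since b divides y, lcm(b, lcm(lcm(lcm(e, z), k), l)) divides y.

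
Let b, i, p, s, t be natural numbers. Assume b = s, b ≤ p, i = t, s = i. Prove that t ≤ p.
Since s = i and i = t, s = t. b = s and b ≤ p, so s ≤ p. s = t, so t ≤ p.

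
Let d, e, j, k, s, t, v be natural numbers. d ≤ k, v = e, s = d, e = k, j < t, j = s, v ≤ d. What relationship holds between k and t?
k < t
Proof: v = e and e = k, hence v = k. Since v ≤ d, k ≤ d. d ≤ k, so d = k. Since s = d, s = k. j = s and j < t, thus s < t. s = k, so k < t.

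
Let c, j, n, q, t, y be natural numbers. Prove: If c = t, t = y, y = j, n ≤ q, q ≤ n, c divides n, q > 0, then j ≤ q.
c = t and t = y, thus c = y. Since y = j, c = j. n ≤ q and q ≤ n, hence n = q. c divides n, so c divides q. Because q > 0, c ≤ q. c = j, so j ≤ q.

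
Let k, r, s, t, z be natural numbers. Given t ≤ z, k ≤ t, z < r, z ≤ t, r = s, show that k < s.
z ≤ t and t ≤ z, so z = t. z < r, so t < r. Since r = s, t < s. k ≤ t, so k < s.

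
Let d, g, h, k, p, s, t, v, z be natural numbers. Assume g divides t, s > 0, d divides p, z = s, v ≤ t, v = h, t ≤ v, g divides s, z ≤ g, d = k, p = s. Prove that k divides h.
p = s and d divides p, therefore d divides s. g divides s and s > 0, hence g ≤ s. Since z = s and z ≤ g, s ≤ g. Since g ≤ s, g = s. t ≤ v and v ≤ t, therefore t = v. Since v = h, t = h. g divides t, so g divides h. Since g = s, s divides h. d divides s, so d divides h. Since d = k, k divides h.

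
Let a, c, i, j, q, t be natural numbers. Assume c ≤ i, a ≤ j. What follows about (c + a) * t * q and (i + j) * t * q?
(c + a) * t * q ≤ (i + j) * t * q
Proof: c ≤ i and a ≤ j, therefore c + a ≤ i + j. Then (c + a) * t ≤ (i + j) * t. Then (c + a) * t * q ≤ (i + j) * t * q.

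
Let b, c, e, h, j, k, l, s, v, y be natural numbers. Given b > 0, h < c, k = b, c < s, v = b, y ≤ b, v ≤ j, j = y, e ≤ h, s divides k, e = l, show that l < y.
From v = b and v ≤ j, b ≤ j. Since j = y, b ≤ y. y ≤ b, so b = y. Because k = b and s divides k, s divides b. Since b > 0, s ≤ b. c < s, so c < b. h < c, so h < b. e ≤ h, so e < b. e = l, so l < b. From b = y, l < y.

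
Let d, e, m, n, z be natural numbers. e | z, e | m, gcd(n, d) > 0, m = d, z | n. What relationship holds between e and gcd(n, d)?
e ≤ gcd(n, d)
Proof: Since e | z and z | n, e | n. From m = d and e | m, e | d. Because e | n, e | gcd(n, d). From gcd(n, d) > 0, e ≤ gcd(n, d).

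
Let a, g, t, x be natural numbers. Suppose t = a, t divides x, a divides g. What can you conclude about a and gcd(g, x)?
a divides gcd(g, x)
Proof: From t = a and t divides x, a divides x. Since a divides g, a divides gcd(g, x).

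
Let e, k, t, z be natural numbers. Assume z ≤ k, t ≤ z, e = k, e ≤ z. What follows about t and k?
t ≤ k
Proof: From e = k and e ≤ z, k ≤ z. Since z ≤ k, z = k. t ≤ z, so t ≤ k.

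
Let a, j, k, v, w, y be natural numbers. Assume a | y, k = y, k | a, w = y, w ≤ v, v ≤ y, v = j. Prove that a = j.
k = y and k | a, thus y | a. a | y, so a = y. From w = y and w ≤ v, y ≤ v. v ≤ y, so y = v. a = y, so a = v. Since v = j, a = j.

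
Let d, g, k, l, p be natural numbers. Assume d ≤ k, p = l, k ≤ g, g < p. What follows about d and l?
d < l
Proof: k ≤ g and g < p, hence k < p. Since p = l, k < l. Since d ≤ k, d < l.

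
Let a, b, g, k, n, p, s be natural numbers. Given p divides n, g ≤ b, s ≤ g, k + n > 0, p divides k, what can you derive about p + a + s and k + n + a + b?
p + a + s ≤ k + n + a + b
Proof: p divides k and p divides n, thus p divides k + n. Since k + n > 0, p ≤ k + n. Then p + a ≤ k + n + a. Because s ≤ g and g ≤ b, s ≤ b. Since p + a ≤ k + n + a, p + a + s ≤ k + n + a + b.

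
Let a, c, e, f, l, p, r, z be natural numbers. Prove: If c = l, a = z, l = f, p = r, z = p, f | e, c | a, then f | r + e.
Because a = z and z = p, a = p. p = r, so a = r. From c = l and c | a, l | a. Since a = r, l | r. From l = f, f | r. Since f | e, f | r + e.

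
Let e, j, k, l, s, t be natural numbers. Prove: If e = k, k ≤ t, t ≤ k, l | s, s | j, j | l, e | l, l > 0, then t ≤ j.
From k ≤ t and t ≤ k, k = t. Since e = k, e = t. l | s and s | j, hence l | j. j | l, so l = j. e | l and l > 0, hence e ≤ l. l = j, so e ≤ j. Since e = t, t ≤ j.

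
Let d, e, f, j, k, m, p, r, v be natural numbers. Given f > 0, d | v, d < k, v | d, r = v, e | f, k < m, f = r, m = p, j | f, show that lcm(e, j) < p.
f = r and r = v, therefore f = v. From e | f and j | f, lcm(e, j) | f. Because f > 0, lcm(e, j) ≤ f. f = v, so lcm(e, j) ≤ v. d | v and v | d, hence d = v. d < k, so v < k. Because lcm(e, j) ≤ v, lcm(e, j) < k. m = p and k < m, therefore k < p. From lcm(e, j) < k, lcm(e, j) < p.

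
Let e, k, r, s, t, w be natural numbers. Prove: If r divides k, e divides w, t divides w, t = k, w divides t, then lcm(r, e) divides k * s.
w divides t and t divides w, therefore w = t. Since e divides w, e divides t. t = k, so e divides k. Since r divides k, lcm(r, e) divides k. Then lcm(r, e) divides k * s.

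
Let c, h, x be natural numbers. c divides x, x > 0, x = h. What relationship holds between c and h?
c ≤ h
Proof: c divides x and x > 0, hence c ≤ x. x = h, so c ≤ h.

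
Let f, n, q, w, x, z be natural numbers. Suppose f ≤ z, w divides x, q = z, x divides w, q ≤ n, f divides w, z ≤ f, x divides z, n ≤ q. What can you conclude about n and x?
n = x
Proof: n ≤ q and q ≤ n, hence n = q. q = z, so n = z. w divides x and x divides w, therefore w = x. From f ≤ z and z ≤ f, f = z. Since f divides w, z divides w. w = x, so z divides x. Since x divides z, z = x. n = z, so n = x.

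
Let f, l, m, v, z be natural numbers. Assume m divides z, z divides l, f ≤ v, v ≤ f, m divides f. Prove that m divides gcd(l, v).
Since m divides z and z divides l, m divides l. f ≤ v and v ≤ f, so f = v. Since m divides f, m divides v. Since m divides l, m divides gcd(l, v).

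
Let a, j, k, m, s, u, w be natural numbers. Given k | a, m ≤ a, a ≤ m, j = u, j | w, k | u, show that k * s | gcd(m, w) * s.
a ≤ m and m ≤ a, therefore a = m. Since k | a, k | m. j = u and j | w, thus u | w. k | u, so k | w. k | m, so k | gcd(m, w). Then k * s | gcd(m, w) * s.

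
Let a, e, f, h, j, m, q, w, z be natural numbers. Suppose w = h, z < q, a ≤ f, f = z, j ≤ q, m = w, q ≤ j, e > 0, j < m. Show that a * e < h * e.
Since f = z and a ≤ f, a ≤ z. Since z < q, a < q. From m = w and w = h, m = h. j ≤ q and q ≤ j, so j = q. Since j < m, q < m. Since m = h, q < h. Since a < q, a < h. Since e > 0, a * e < h * e.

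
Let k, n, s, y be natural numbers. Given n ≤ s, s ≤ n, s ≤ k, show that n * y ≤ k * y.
s ≤ n and n ≤ s, therefore s = n. s ≤ k, so n ≤ k. Then n * y ≤ k * y.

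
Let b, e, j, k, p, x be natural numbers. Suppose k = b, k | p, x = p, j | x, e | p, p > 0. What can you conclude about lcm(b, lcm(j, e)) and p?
lcm(b, lcm(j, e)) ≤ p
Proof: k = b and k | p, therefore b | p. x = p and j | x, so j | p. Since e | p, lcm(j, e) | p. From b | p, lcm(b, lcm(j, e)) | p. p > 0, so lcm(b, lcm(j, e)) ≤ p.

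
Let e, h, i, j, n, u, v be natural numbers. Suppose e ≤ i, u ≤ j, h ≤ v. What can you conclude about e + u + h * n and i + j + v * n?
e + u + h * n ≤ i + j + v * n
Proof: e ≤ i and u ≤ j, hence e + u ≤ i + j. Since h ≤ v, h * n ≤ v * n. e + u ≤ i + j, so e + u + h * n ≤ i + j + v * n.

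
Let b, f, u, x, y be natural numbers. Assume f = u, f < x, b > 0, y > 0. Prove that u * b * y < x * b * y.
f = u and f < x, thus u < x. b > 0, so u * b < x * b. y > 0, so u * b * y < x * b * y.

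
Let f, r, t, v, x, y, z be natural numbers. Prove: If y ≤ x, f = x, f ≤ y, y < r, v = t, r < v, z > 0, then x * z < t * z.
f = x and f ≤ y, thus x ≤ y. y ≤ x, so y = x. Since v = t and r < v, r < t. y < r, so y < t. Since y = x, x < t. Since z > 0, x * z < t * z.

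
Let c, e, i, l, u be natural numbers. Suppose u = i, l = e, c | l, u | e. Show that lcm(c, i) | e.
l = e and c | l, so c | e. Because u = i and u | e, i | e. Since c | e, lcm(c, i) | e.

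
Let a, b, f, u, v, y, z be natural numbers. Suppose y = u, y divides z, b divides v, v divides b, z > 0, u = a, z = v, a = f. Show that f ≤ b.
y = u and u = a, hence y = a. v divides b and b divides v, hence v = b. Because y divides z and z > 0, y ≤ z. z = v, so y ≤ v. Since v = b, y ≤ b. Since y = a, a ≤ b. From a = f, f ≤ b.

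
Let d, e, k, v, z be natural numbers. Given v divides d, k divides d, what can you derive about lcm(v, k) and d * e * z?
lcm(v, k) divides d * e * z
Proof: v divides d and k divides d, thus lcm(v, k) divides d. Then lcm(v, k) divides d * e. Then lcm(v, k) divides d * e * z.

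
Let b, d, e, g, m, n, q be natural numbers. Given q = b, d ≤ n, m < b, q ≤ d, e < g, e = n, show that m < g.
q = b and q ≤ d, therefore b ≤ d. Since m < b, m < d. Because e = n and e < g, n < g. Since d ≤ n, d < g. Since m < d, m < g.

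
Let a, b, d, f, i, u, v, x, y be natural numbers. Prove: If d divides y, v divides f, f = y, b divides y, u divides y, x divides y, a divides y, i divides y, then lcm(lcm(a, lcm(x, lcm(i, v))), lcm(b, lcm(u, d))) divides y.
Since f = y and v divides f, v divides y. Since i divides y, lcm(i, v) divides y. x divides y, so lcm(x, lcm(i, v)) divides y. Since a divides y, lcm(a, lcm(x, lcm(i, v))) divides y. Since u divides y and d divides y, lcm(u, d) divides y. b divides y, so lcm(b, lcm(u, d)) divides y. Because lcm(a, lcm(x, lcm(i, v))) divides y, lcm(lcm(a, lcm(x, lcm(i, v))), lcm(b, lcm(u, d))) divides y.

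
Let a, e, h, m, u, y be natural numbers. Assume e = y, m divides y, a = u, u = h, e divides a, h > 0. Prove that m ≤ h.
a = u and u = h, therefore a = h. Because e = y and e divides a, y divides a. a = h, so y divides h. m divides y, so m divides h. h > 0, so m ≤ h.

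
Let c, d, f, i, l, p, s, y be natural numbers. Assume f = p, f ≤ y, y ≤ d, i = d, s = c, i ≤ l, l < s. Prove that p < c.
Because f = p and f ≤ y, p ≤ y. Since y ≤ d, p ≤ d. i ≤ l and l < s, therefore i < s. s = c, so i < c. i = d, so d < c. Since p ≤ d, p < c.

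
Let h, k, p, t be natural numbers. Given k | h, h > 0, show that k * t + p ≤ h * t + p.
k | h and h > 0, hence k ≤ h. Then k * t ≤ h * t. Then k * t + p ≤ h * t + p.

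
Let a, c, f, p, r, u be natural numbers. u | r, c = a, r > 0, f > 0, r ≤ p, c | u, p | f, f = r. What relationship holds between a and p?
a ≤ p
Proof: p | f and f > 0, so p ≤ f. f = r, so p ≤ r. Since r ≤ p, r = p. Since c | u and u | r, c | r. Since r > 0, c ≤ r. Since r = p, c ≤ p. c = a, so a ≤ p.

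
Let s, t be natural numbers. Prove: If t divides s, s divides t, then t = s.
s divides t and t divides s, thus s = t. Then t = s.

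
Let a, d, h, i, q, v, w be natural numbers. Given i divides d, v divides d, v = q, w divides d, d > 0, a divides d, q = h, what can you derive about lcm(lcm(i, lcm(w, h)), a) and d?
lcm(lcm(i, lcm(w, h)), a) ≤ d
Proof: Because v = q and q = h, v = h. Since v divides d, h divides d. w divides d, so lcm(w, h) divides d. Since i divides d, lcm(i, lcm(w, h)) divides d. Since a divides d, lcm(lcm(i, lcm(w, h)), a) divides d. Since d > 0, lcm(lcm(i, lcm(w, h)), a) ≤ d.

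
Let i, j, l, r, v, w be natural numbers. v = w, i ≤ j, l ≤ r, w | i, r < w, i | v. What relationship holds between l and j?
l < j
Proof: From l ≤ r and r < w, l < w. v = w and i | v, hence i | w. Since w | i, i = w. i ≤ j, so w ≤ j. l < w, so l < j.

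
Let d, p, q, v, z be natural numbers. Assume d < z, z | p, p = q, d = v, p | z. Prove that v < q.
z | p and p | z, so z = p. d = v and d < z, hence v < z. z = p, so v < p. Since p = q, v < q.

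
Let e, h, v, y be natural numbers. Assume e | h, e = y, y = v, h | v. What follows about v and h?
v = h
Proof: Since e = y and y = v, e = v. Since e | h, v | h. h | v, so v = h.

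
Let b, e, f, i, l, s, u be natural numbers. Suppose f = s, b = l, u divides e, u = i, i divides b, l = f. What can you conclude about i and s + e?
i divides s + e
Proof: l = f and f = s, hence l = s. b = l and i divides b, so i divides l. Since l = s, i divides s. Because u = i and u divides e, i divides e. i divides s, so i divides s + e.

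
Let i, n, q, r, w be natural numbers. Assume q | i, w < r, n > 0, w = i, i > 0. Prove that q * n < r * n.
From q | i and i > 0, q ≤ i. Because w = i and w < r, i < r. Since q ≤ i, q < r. n > 0, so q * n < r * n.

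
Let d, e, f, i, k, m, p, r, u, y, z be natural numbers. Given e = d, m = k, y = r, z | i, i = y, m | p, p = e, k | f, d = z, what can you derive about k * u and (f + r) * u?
k * u | (f + r) * u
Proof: Since p = e and e = d, p = d. Since m | p, m | d. d = z, so m | z. m = k, so k | z. i = y and z | i, hence z | y. Because k | z, k | y. Since y = r, k | r. k | f, so k | f + r. Then k * u | (f + r) * u.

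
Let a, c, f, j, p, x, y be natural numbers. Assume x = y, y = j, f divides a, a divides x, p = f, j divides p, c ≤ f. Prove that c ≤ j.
Since x = y and y = j, x = j. f divides a and a divides x, thus f divides x. From x = j, f divides j. p = f and j divides p, thus j divides f. f divides j, so f = j. Since c ≤ f, c ≤ j.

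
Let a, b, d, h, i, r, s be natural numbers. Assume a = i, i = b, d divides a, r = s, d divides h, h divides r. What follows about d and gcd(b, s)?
d divides gcd(b, s)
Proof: Because a = i and i = b, a = b. d divides a, so d divides b. From d divides h and h divides r, d divides r. r = s, so d divides s. Since d divides b, d divides gcd(b, s).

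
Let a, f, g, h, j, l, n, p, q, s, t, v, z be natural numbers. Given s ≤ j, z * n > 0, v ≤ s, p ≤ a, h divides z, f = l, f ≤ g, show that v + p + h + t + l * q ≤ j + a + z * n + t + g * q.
v ≤ s and s ≤ j, so v ≤ j. Since h divides z, h divides z * n. z * n > 0, so h ≤ z * n. Then h + t ≤ z * n + t. From f = l and f ≤ g, l ≤ g. By multiplying by a non-negative, l * q ≤ g * q. h + t ≤ z * n + t, so h + t + l * q ≤ z * n + t + g * q. p ≤ a, so p + h + t + l * q ≤ a + z * n + t + g * q. v ≤ j, so v + p + h + t + l * q ≤ j + a + z * n + t + g * q.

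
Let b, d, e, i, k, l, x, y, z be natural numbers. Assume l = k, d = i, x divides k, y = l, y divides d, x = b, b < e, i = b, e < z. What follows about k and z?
k < z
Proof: Since x = b and x divides k, b divides k. Since y = l and l = k, y = k. d = i and y divides d, so y divides i. Since i = b, y divides b. y = k, so k divides b. b divides k, so b = k. Since b < e and e < z, b < z. Since b = k, k < z.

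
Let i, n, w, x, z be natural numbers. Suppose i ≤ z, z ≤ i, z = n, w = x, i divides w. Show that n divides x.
i ≤ z and z ≤ i, therefore i = z. z = n, so i = n. From w = x and i divides w, i divides x. Since i = n, n divides x.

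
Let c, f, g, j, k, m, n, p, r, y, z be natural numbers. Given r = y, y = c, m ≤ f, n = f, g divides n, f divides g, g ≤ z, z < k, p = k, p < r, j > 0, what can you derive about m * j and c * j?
m * j < c * j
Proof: Because r = y and y = c, r = c. Because n = f and g divides n, g divides f. Since f divides g, g = f. g ≤ z, so f ≤ z. m ≤ f, so m ≤ z. z < k, so m < k. p = k and p < r, thus k < r. m < k, so m < r. Since r = c, m < c. Since j > 0, by multiplying by a positive, m * j < c * j.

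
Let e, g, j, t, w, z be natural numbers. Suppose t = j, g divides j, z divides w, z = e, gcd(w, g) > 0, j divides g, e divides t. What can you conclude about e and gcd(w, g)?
e ≤ gcd(w, g)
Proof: Because z = e and z divides w, e divides w. Since j divides g and g divides j, j = g. t = j, so t = g. Since e divides t, e divides g. Since e divides w, e divides gcd(w, g). Because gcd(w, g) > 0, e ≤ gcd(w, g).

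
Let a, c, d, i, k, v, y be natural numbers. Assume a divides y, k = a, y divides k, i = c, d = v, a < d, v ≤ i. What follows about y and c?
y < c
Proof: k = a and y divides k, so y divides a. From a divides y, a = y. From d = v and a < d, a < v. Since v ≤ i, a < i. i = c, so a < c. a = y, so y < c.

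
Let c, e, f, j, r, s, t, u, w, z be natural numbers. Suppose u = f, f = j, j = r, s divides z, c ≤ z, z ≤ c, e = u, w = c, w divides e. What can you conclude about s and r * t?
s divides r * t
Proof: u = f and f = j, hence u = j. Since j = r, u = r. c ≤ z and z ≤ c, therefore c = z. From w = c and w divides e, c divides e. Since e = u, c divides u. Since c = z, z divides u. s divides z, so s divides u. Since u = r, s divides r. Then s divides r * t.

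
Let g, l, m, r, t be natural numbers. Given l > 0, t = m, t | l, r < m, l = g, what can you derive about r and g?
r < g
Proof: t = m and t | l, so m | l. l > 0, so m ≤ l. Since r < m, r < l. l = g, so r < g.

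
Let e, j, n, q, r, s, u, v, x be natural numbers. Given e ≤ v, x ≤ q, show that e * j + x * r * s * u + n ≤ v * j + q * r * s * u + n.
Because e ≤ v, e * j ≤ v * j. x ≤ q, thus x * r ≤ q * r. Then x * r * s ≤ q * r * s. Then x * r * s * u ≤ q * r * s * u. Then x * r * s * u + n ≤ q * r * s * u + n. e * j ≤ v * j, so e * j + x * r * s * u + n ≤ v * j + q * r * s * u + n.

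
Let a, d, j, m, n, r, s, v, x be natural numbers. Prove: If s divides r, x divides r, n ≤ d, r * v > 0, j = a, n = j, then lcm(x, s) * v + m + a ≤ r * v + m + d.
x divides r and s divides r, thus lcm(x, s) divides r. Then lcm(x, s) * v divides r * v. From r * v > 0, lcm(x, s) * v ≤ r * v. Then lcm(x, s) * v + m ≤ r * v + m. n = j and j = a, therefore n = a. n ≤ d, so a ≤ d. Because lcm(x, s) * v + m ≤ r * v + m, lcm(x, s) * v + m + a ≤ r * v + m + d.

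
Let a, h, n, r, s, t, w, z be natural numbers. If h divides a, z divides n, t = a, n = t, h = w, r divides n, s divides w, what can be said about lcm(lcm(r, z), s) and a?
lcm(lcm(r, z), s) divides a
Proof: n = t and t = a, hence n = a. Because r divides n and z divides n, lcm(r, z) divides n. Since n = a, lcm(r, z) divides a. Since h = w and h divides a, w divides a. From s divides w, s divides a. lcm(r, z) divides a, so lcm(lcm(r, z), s) divides a.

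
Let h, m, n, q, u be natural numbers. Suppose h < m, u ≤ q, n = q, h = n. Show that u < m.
h = n and n = q, so h = q. Because h < m, q < m. Since u ≤ q, u < m.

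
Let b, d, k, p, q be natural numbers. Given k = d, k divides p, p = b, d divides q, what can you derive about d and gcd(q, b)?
d divides gcd(q, b)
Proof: p = b and k divides p, hence k divides b. Because k = d, d divides b. d divides q, so d divides gcd(q, b).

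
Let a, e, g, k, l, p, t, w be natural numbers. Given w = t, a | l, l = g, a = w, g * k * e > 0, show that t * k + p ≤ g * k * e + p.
a = w and w = t, hence a = t. Since l = g and a | l, a | g. Since a = t, t | g. Then t * k | g * k. Then t * k | g * k * e. Since g * k * e > 0, t * k ≤ g * k * e. Then t * k + p ≤ g * k * e + p.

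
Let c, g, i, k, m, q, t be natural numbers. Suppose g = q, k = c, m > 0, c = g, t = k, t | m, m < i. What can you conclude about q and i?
q < i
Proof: c = g and g = q, hence c = q. t = k and t | m, therefore k | m. k = c, so c | m. m > 0, so c ≤ m. Since m < i, c < i. Because c = q, q < i.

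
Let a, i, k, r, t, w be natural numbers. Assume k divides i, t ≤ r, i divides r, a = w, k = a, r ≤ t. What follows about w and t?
w divides t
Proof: k = a and a = w, so k = w. From r ≤ t and t ≤ r, r = t. k divides i and i divides r, so k divides r. r = t, so k divides t. k = w, so w divides t.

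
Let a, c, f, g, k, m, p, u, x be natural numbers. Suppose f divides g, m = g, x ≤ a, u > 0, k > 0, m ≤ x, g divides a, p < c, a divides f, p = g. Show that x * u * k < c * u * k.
Because m = g and m ≤ x, g ≤ x. Because a divides f and f divides g, a divides g. g divides a, so a = g. x ≤ a, so x ≤ g. g ≤ x, so g = x. From p = g and p < c, g < c. Because g = x, x < c. Using u > 0, by multiplying by a positive, x * u < c * u. Combined with k > 0, by multiplying by a positive, x * u * k < c * u * k.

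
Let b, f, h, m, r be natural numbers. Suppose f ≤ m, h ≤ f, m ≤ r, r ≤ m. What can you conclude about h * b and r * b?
h * b ≤ r * b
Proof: Because m ≤ r and r ≤ m, m = r. h ≤ f and f ≤ m, thus h ≤ m. Since m = r, h ≤ r. By multiplying by a non-negative, h * b ≤ r * b.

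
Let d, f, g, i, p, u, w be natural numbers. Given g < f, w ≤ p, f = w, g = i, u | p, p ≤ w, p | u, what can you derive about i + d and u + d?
i + d < u + d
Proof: w ≤ p and p ≤ w, so w = p. Since p | u and u | p, p = u. Because w = p, w = u. From f = w and g < f, g < w. g = i, so i < w. w = u, so i < u. Then i + d < u + d.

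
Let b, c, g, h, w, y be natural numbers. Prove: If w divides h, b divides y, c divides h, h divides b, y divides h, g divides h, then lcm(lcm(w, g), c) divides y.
h divides b and b divides y, thus h divides y. Since y divides h, h = y. w divides h and g divides h, therefore lcm(w, g) divides h. c divides h, so lcm(lcm(w, g), c) divides h. From h = y, lcm(lcm(w, g), c) divides y.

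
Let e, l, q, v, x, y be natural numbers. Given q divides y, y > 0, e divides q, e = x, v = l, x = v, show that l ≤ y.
x = v and v = l, thus x = l. e = x and e divides q, therefore x divides q. Since q divides y, x divides y. Since x = l, l divides y. Since y > 0, l ≤ y.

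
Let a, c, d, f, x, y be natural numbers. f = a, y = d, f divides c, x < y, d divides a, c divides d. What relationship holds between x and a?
x < a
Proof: f divides c and c divides d, so f divides d. Because f = a, a divides d. d divides a, so d = a. From y = d and x < y, x < d. Since d = a, x < a.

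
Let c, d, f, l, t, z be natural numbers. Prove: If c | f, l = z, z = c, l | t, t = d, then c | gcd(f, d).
l = z and z = c, thus l = c. Because t = d and l | t, l | d. Since l = c, c | d. c | f, so c | gcd(f, d).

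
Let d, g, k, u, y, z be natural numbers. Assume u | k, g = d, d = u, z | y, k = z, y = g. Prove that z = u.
y = g and g = d, therefore y = d. Since d = u, y = u. z | y, so z | u. Since k = z and u | k, u | z. z | u, so z = u.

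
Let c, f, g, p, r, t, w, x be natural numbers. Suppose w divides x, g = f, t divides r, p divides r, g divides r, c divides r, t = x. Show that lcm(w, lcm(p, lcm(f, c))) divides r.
t = x and t divides r, so x divides r. w divides x, so w divides r. g = f and g divides r, thus f divides r. Since c divides r, lcm(f, c) divides r. p divides r, so lcm(p, lcm(f, c)) divides r. From w divides r, lcm(w, lcm(p, lcm(f, c))) divides r.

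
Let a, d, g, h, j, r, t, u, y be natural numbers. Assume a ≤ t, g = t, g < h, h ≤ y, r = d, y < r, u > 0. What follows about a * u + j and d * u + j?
a * u + j < d * u + j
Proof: Because g = t and g < h, t < h. Because a ≤ t, a < h. Since h ≤ y, a < y. r = d and y < r, thus y < d. Since a < y, a < d. From u > 0, by multiplying by a positive, a * u < d * u. Then a * u + j < d * u + j.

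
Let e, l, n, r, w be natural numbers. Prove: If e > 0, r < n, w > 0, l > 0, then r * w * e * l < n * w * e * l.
From r < n and w > 0, r * w < n * w. Since e > 0, r * w * e < n * w * e. Because l > 0, r * w * e * l < n * w * e * l.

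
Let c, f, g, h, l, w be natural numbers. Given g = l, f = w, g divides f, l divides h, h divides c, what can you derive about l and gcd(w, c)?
l divides gcd(w, c)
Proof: f = w and g divides f, thus g divides w. Since g = l, l divides w. l divides h and h divides c, hence l divides c. l divides w, so l divides gcd(w, c).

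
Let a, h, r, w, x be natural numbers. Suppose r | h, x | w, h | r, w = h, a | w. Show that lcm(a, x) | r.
Because h | r and r | h, h = r. w = h, so w = r. a | w and x | w, so lcm(a, x) | w. w = r, so lcm(a, x) | r.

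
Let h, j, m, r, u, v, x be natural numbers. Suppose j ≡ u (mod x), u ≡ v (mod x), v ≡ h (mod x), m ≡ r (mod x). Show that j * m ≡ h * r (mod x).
j ≡ u (mod x) and u ≡ v (mod x), therefore j ≡ v (mod x). Since v ≡ h (mod x), j ≡ h (mod x). m ≡ r (mod x), so j * m ≡ h * r (mod x).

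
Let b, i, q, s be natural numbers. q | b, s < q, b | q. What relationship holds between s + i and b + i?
s + i < b + i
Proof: Because q | b and b | q, q = b. Since s < q, s < b. Then s + i < b + i.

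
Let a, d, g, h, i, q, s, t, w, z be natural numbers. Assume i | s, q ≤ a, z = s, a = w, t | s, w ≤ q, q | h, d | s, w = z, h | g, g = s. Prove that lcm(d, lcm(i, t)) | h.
Since w = z and z = s, w = s. Since a = w and q ≤ a, q ≤ w. w ≤ q, so q = w. Since q | h, w | h. w = s, so s | h. g = s and h | g, therefore h | s. Since s | h, s = h. Because i | s and t | s, lcm(i, t) | s. Since d | s, lcm(d, lcm(i, t)) | s. Since s = h, lcm(d, lcm(i, t)) | h.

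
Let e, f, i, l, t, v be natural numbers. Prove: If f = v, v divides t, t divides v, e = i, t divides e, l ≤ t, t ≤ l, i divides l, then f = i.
v divides t and t divides v, thus v = t. Since f = v, f = t. e = i and t divides e, therefore t divides i. l ≤ t and t ≤ l, therefore l = t. Since i divides l, i divides t. Since t divides i, t = i. f = t, so f = i.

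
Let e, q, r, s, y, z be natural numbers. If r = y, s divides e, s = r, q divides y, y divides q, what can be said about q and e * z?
q divides e * z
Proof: y divides q and q divides y, therefore y = q. Since r = y, r = q. s = r and s divides e, hence r divides e. Since r = q, q divides e. Then q divides e * z.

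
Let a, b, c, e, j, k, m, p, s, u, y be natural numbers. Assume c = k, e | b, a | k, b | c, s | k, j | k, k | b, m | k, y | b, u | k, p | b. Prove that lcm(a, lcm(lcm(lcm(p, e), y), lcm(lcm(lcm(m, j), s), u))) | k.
Since c = k and b | c, b | k. Since k | b, b = k. p | b and e | b, therefore lcm(p, e) | b. Since y | b, lcm(lcm(p, e), y) | b. Since b = k, lcm(lcm(p, e), y) | k. Since m | k and j | k, lcm(m, j) | k. Since s | k, lcm(lcm(m, j), s) | k. Since u | k, lcm(lcm(lcm(m, j), s), u) | k. Since lcm(lcm(p, e), y) | k, lcm(lcm(lcm(p, e), y), lcm(lcm(lcm(m, j), s), u)) | k. Since a | k, lcm(a, lcm(lcm(lcm(p, e), y), lcm(lcm(lcm(m, j), s), u))) | k.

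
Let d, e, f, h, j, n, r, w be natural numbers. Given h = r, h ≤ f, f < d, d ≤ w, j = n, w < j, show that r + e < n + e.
h = r and h ≤ f, thus r ≤ f. From f < d and d ≤ w, f < w. Since r ≤ f, r < w. Because j = n and w < j, w < n. Because r < w, r < n. Then r + e < n + e.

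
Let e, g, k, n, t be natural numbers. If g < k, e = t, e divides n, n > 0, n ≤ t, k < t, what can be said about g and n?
g < n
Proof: Since e = t and e divides n, t divides n. Since n > 0, t ≤ n. n ≤ t, so t = n. Because k < t, k < n. Since g < k, g < n.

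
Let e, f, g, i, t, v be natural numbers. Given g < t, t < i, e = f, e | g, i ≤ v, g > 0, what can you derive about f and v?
f < v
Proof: Because e | g and g > 0, e ≤ g. g < t, so e < t. Since e = f, f < t. t < i and i ≤ v, therefore t < v. Since f < t, f < v.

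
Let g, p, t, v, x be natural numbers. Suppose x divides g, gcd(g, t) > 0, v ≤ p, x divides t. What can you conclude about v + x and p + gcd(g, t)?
v + x ≤ p + gcd(g, t)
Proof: x divides g and x divides t, therefore x divides gcd(g, t). Since gcd(g, t) > 0, x ≤ gcd(g, t). Because v ≤ p, v + x ≤ p + gcd(g, t).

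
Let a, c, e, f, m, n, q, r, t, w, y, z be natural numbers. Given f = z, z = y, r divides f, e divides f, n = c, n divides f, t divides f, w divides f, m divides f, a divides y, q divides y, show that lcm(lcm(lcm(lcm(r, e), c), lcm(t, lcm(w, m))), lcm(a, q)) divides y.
f = z and z = y, hence f = y. r divides f and e divides f, thus lcm(r, e) divides f. n = c and n divides f, hence c divides f. lcm(r, e) divides f, so lcm(lcm(r, e), c) divides f. w divides f and m divides f, thus lcm(w, m) divides f. t divides f, so lcm(t, lcm(w, m)) divides f. Since lcm(lcm(r, e), c) divides f, lcm(lcm(lcm(r, e), c), lcm(t, lcm(w, m))) divides f. f = y, so lcm(lcm(lcm(r, e), c), lcm(t, lcm(w, m))) divides y. Since a divides y and q divides y, lcm(a, q) divides y. Since lcm(lcm(lcm(r, e), c), lcm(t, lcm(w, m))) divides y, lcm(lcm(lcm(lcm(r, e), c), lcm(t, lcm(w, m))), lcm(a, q)) divides y.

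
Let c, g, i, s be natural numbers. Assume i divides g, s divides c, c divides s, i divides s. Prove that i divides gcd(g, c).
Since s divides c and c divides s, s = c. Because i divides s, i divides c. i divides g, so i divides gcd(g, c).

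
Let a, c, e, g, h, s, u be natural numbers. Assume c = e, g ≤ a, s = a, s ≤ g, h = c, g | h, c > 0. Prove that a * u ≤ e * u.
From s = a and s ≤ g, a ≤ g. g ≤ a, so g = a. h = c and g | h, hence g | c. g = a, so a | c. From c > 0, a ≤ c. c = e, so a ≤ e. Then a * u ≤ e * u.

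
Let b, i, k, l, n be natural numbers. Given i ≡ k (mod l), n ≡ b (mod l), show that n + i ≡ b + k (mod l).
Since n ≡ b (mod l) and i ≡ k (mod l), by adding congruences, n + i ≡ b + k (mod l).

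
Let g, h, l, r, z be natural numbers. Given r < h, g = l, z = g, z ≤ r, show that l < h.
Since z = g and g = l, z = l. z ≤ r, so l ≤ r. From r < h, l < h.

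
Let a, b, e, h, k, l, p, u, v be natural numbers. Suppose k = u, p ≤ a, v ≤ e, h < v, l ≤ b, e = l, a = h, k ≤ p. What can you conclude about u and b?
u < b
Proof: k ≤ p and p ≤ a, thus k ≤ a. Since k = u, u ≤ a. Since a = h, u ≤ h. h < v and v ≤ e, thus h < e. Since e = l, h < l. u ≤ h, so u < l. From l ≤ b, u < b.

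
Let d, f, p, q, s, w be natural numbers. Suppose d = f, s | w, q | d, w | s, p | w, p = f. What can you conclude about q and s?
q | s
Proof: Since d = f and q | d, q | f. w | s and s | w, therefore w = s. p = f and p | w, therefore f | w. w = s, so f | s. From q | f, q | s.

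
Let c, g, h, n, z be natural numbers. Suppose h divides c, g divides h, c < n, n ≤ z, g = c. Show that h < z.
g = c and g divides h, so c divides h. Since h divides c, c = h. From c < n and n ≤ z, c < z. Because c = h, h < z.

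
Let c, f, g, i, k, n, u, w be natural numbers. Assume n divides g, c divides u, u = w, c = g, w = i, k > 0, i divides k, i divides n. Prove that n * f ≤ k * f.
c = g and c divides u, thus g divides u. From u = w, g divides w. n divides g, so n divides w. w = i, so n divides i. i divides n, so i = n. Because i divides k, n divides k. Because k > 0, n ≤ k. By multiplying by a non-negative, n * f ≤ k * f.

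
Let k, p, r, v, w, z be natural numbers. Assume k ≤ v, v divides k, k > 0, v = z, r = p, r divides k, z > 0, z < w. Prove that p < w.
Because v divides k and k > 0, v ≤ k. Since k ≤ v, k = v. From v = z, k = z. r = p and r divides k, hence p divides k. k = z, so p divides z. Because z > 0, p ≤ z. From z < w, p < w.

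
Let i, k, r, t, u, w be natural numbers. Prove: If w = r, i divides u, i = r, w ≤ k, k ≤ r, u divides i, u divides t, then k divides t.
Because w = r and w ≤ k, r ≤ k. k ≤ r, so r = k. Since i = r, i = k. Because u divides i and i divides u, u = i. Since u divides t, i divides t. From i = k, k divides t.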